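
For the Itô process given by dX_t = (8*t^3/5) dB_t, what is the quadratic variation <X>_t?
<X>_t = 64*t^7/175

For an Itô process dX_t = a(t) dt + b(t) dB_t, the quadratic variation is <X>_t = int_0^t b(s)^2 ds (the drift term does not contribute). Here b(s) = 8*s^3/5, so
  b(s)^2 = 64*s^6/25.
Integrating from 0 to t:
  <X>_t = int_0^t (64*s^6/25) ds = 64*t^7/175.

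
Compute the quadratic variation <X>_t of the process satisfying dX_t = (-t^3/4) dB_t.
<X>_t = t^7/112

For an Itô process dX_t = a(t) dt + b(t) dB_t, the quadratic variation is <X>_t = int_0^t b(s)^2 ds (the drift term does not contribute). Here b(s) = -s^3/4, so
  b(s)^2 = s^6/16.
Integrating from 0 to t:
  <X>_t = int_0^t (s^6/16) ds = t^7/112.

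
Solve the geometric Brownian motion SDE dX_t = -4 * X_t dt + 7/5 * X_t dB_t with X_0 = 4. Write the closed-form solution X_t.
X_t = 4 * exp((-249/50) * t + (7/5) * B_t)

For GBM dX = mu X dt + sigma X dB with X_0 = x_0, apply Itô to Y = log X: dY = (mu - sigma^2/2) dt + sigma dB, so Y_t = log(x_0) + (mu - sigma^2/2) t + sigma B_t and hence X_t = x_0 * exp((mu - sigma^2/2) t + sigma B_t).
With mu = -4, sigma = 7/5, x_0 = 4, this gives:
  X_t = 4 * exp((-249/50) * t + (7/5) * B_t).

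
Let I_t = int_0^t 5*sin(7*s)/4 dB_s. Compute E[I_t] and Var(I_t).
E[I_t] = 0; Var(I_t) = 25*t/32 - 25*sin(14*t)/448

The Itô integral of a deterministic integrand f(s) has mean 0 because each increment f(s) * (B_{s+ds} - B_s) has mean 0. By the Itô isometry:
  Var( int_0^t f(s) dB_s ) = E[ (int_0^t f(s) dB_s)^2 ] = int_0^t f(s)^2 ds.
Here f(s) = 5*sin(7*s)/4, so f(s)^2 = 25*sin(7*s)^2/16. Integrate:
  int_0^t (25*sin(7*s)^2/16) ds = 25*t/32 - 25*sin(14*t)/448.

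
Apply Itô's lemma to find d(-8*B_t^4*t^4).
d(-8*B_t^4*t^4) = (B_t^2*t^3*(-32*B_t^2 - 48*t)) dt + (-32*B_t^3*t^4) dB_t

Itô's formula for f(t, x): d f(t, B_t) = (f_t + (1/2) f_xx) dt + f_x dB_t. Compute partials of f(t, x) = -8*t^4*x^4:
  f_t(t,x)  = -32*t^3*x^4
  f_x(t,x)  = -32*t^4*x^3
  f_xx(t,x) = -96*t^4*x^2
Assemble drift = f_t + (1/2) f_xx = t^3*x^2*(-48*t - 32*x^2) and diffusion = f_x = -32*t^4*x^3. Substituting x = B_t:
  d(-8*B_t^4*t^4) = (B_t^2*t^3*(-32*B_t^2 - 48*t)) dt + (-32*B_t^3*t^4) dB_t.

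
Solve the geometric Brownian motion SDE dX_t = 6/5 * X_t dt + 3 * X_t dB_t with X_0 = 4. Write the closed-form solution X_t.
X_t = 4 * exp((-33/10) * t + (3) * B_t)

For GBM dX = mu X dt + sigma X dB with X_0 = x_0, apply Itô to Y = log X: dY = (mu - sigma^2/2) dt + sigma dB, so Y_t = log(x_0) + (mu - sigma^2/2) t + sigma B_t and hence X_t = x_0 * exp((mu - sigma^2/2) t + sigma B_t).
With mu = 6/5, sigma = 3, x_0 = 4, this gives:
  X_t = 4 * exp((-33/10) * t + (3) * B_t).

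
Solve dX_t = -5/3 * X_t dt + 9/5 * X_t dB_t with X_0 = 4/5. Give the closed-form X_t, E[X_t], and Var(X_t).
X_t = 4/5 * exp((-493/150) t + (9/5) B_t); E[X_t] = 4*exp(-5*t/3)/5; Var(X_t) = (16*exp(81*t/25) - 16)*exp(-10*t/3)/25

For GBM dX = mu X dt + sigma X dB with X_0 = x_0, apply Itô to Y = log X: dY = (mu - sigma^2/2) dt + sigma dB, so Y_t = log(x_0) + (mu - sigma^2/2) t + sigma B_t and hence X_t = x_0 * exp((mu - sigma^2/2) t + sigma B_t).
With mu = -5/3, sigma = 9/5, x_0 = 4/5, this gives:
  X_t = 4/5 * exp((-493/150) * t + (9/5) * B_t).
Since sigma*B_t ~ Normal(0, sigma^2 t), E[exp(sigma*B_t)] = exp(sigma^2 t / 2); so E[X_t] = x_0 * exp((mu - sigma^2/2) t) * exp(sigma^2 t / 2) = x_0 * exp(mu t) = 4*exp(-5*t/3)/5.
Var(X_t) = E[X_t^2] - (E[X_t])^2 = x_0^2 * exp(2 mu t) * (exp(sigma^2 t) - 1) = (16*exp(81*t/25) - 16)*exp(-10*t/3)/25.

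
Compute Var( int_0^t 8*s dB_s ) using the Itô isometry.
Var = 64*t^3/3

The Itô integral of a deterministic integrand f(s) has mean 0 because each increment f(s) * (B_{s+ds} - B_s) has mean 0. By the Itô isometry:
  Var( int_0^t f(s) dB_s ) = E[ (int_0^t f(s) dB_s)^2 ] = int_0^t f(s)^2 ds.
Here f(s) = 8*s, so f(s)^2 = 64*s^2. Integrate:
  int_0^t (64*s^2) ds = 64*t^3/3.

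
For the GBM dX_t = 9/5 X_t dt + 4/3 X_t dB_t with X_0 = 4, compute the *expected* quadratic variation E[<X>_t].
E[<X>_t] = 640*exp(242*t/45)/121 - 640/121

<X>_t = int_0^t ((4/3) * X_s)^2 ds. Taking expectation inside the integral: E[<X>_t] = (4/3)^2 * int_0^t E[X_s^2] ds. For GBM, E[X_s^2] = x_0^2 * exp((2 mu + sigma^2) s). Integrating:
  E[<X>_t] = (4/3)^2 * 4^2 * (exp((2*(9/5) + (4/3)^2) t) - 1) / (2*(9/5) + (4/3)^2)
           = (4/3)^2 * 4^2 * (exp((242/45) t) - 1) / (242/45) = 640*exp(242*t/45)/121 - 640/121.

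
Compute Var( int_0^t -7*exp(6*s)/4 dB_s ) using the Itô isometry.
Var = 49*exp(12*t)/192 - 49/192

The Itô integral of a deterministic integrand f(s) has mean 0 because each increment f(s) * (B_{s+ds} - B_s) has mean 0. By the Itô isometry:
  Var( int_0^t f(s) dB_s ) = E[ (int_0^t f(s) dB_s)^2 ] = int_0^t f(s)^2 ds.
Here f(s) = -7*exp(6*s)/4, so f(s)^2 = 49*exp(12*s)/16. Integrate:
  int_0^t (49*exp(12*s)/16) ds = 49*exp(12*t)/192 - 49/192.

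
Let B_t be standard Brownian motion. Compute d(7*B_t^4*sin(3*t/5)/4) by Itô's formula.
d(7*B_t^4*sin(3*t/5)/4) = (21*B_t^2*(B_t^2*cos(3*t/5) + 10*sin(3*t/5))/20) dt + (7*B_t^3*sin(3*t/5)) dB_t

Itô's formula for f(t, x): d f(t, B_t) = (f_t + (1/2) f_xx) dt + f_x dB_t. Compute partials of f(t, x) = 7*x^4*sin(3*t/5)/4:
  f_t(t,x)  = 21*x^4*cos(3*t/5)/20
  f_x(t,x)  = 7*x^3*sin(3*t/5)
  f_xx(t,x) = 21*x^2*sin(3*t/5)
Assemble drift = f_t + (1/2) f_xx = 21*x^2*(x^2*cos(3*t/5) + 10*sin(3*t/5))/20 and diffusion = f_x = 7*x^3*sin(3*t/5). Substituting x = B_t:
  d(7*B_t^4*sin(3*t/5)/4) = (21*B_t^2*(B_t^2*cos(3*t/5) + 10*sin(3*t/5))/20) dt + (7*B_t^3*sin(3*t/5)) dB_t.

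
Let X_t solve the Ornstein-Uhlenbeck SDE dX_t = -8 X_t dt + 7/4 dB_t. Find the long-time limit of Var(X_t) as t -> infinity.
lim Var(X_t) = 49/256

The OU SDE dX = -theta X dt + sigma dB admits the integrating factor exp(theta t): d(exp(theta t) X_t) = sigma exp(theta t) dB_t. Integrating from 0 to t gives X_t = x_0 * exp(-theta t) + sigma * int_0^t exp(-theta (t-s)) dB_s for any initial x_0. The Itô integral has variance (by the Itô isometry) sigma^2 * int_0^t exp(-2 theta (t - s)) ds = sigma^2 * (1 - exp(-2 theta t)) / (2 theta), independent of x_0.
With theta = 8, sigma = 7/4:
  Var(X_t) = (7/4)^2 * (1 - exp(-2*8 t)) / (2 * 8) = 49/256 - 49*exp(-16*t)/256.
As t -> infinity, exp(-2*8 t) -> 0, so the stationary variance is sigma^2 / (2 theta) = 49/256.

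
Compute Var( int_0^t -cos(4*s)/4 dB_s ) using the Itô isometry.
Var = t/32 + sin(4*t)*cos(4*t)/128

The Itô integral of a deterministic integrand f(s) has mean 0 because each increment f(s) * (B_{s+ds} - B_s) has mean 0. By the Itô isometry:
  Var( int_0^t f(s) dB_s ) = E[ (int_0^t f(s) dB_s)^2 ] = int_0^t f(s)^2 ds.
Here f(s) = -cos(4*s)/4, so f(s)^2 = cos(4*s)^2/16. Integrate:
  int_0^t (cos(4*s)^2/16) ds = t/32 + sin(4*t)*cos(4*t)/128.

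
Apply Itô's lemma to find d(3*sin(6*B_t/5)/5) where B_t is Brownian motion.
d(3*sin(6*B_t/5)/5) = (-54*sin(6*B_t/5)/125) dt + (18*cos(6*B_t/5)/25) dB_t

Itô's formula for f(B_t) gives d f(B_t) = f'(B_t) dB_t + (1/2) f''(B_t) dt. Compute derivatives of f(x) = 3*sin(6*x/5)/5:
  f'(x)  = 18*cos(6*x/5)/25
  f''(x) = -108*sin(6*x/5)/125
Substitute x = B_t and multiply the f'' term by 1/2:
  drift     = (1/2) * (-108*sin(6*x/5)/125) evaluated at B_t = -54*sin(6*B_t/5)/125
  diffusion = (18*cos(6*x/5)/25) evaluated at B_t = 18*cos(6*B_t/5)/25
Therefore d(3*sin(6*B_t/5)/5) = (-54*sin(6*B_t/5)/125) dt + (18*cos(6*B_t/5)/25) dB_t.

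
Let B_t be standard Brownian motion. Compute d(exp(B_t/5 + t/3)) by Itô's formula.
d(exp(B_t/5 + t/3)) = (53*exp(B_t/5 + t/3)/150) dt + (exp(B_t/5 + t/3)/5) dB_t

Itô's formula for f(t, x): d f(t, B_t) = (f_t + (1/2) f_xx) dt + f_x dB_t. Compute partials of f(t, x) = exp(t/3 + x/5):
  f_t(t,x)  = exp(t/3 + x/5)/3
  f_x(t,x)  = exp(t/3 + x/5)/5
  f_xx(t,x) = exp(t/3 + x/5)/25
Assemble drift = f_t + (1/2) f_xx = 53*exp(t/3 + x/5)/150 and diffusion = f_x = exp(t/3 + x/5)/5. Substituting x = B_t:
  d(exp(B_t/5 + t/3)) = (53*exp(B_t/5 + t/3)/150) dt + (exp(B_t/5 + t/3)/5) dB_t.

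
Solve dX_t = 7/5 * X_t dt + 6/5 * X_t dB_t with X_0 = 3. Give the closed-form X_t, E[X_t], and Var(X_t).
X_t = 3 * exp((17/25) t + (6/5) B_t); E[X_t] = 3*exp(7*t/5); Var(X_t) = 9*(exp(36*t/25) - 1)*exp(14*t/5)

For GBM dX = mu X dt + sigma X dB with X_0 = x_0, apply Itô to Y = log X: dY = (mu - sigma^2/2) dt + sigma dB, so Y_t = log(x_0) + (mu - sigma^2/2) t + sigma B_t and hence X_t = x_0 * exp((mu - sigma^2/2) t + sigma B_t).
With mu = 7/5, sigma = 6/5, x_0 = 3, this gives:
  X_t = 3 * exp((17/25) * t + (6/5) * B_t).
Since sigma*B_t ~ Normal(0, sigma^2 t), E[exp(sigma*B_t)] = exp(sigma^2 t / 2); so E[X_t] = x_0 * exp((mu - sigma^2/2) t) * exp(sigma^2 t / 2) = x_0 * exp(mu t) = 3*exp(7*t/5).
Var(X_t) = E[X_t^2] - (E[X_t])^2 = x_0^2 * exp(2 mu t) * (exp(sigma^2 t) - 1) = 9*(exp(36*t/25) - 1)*exp(14*t/5).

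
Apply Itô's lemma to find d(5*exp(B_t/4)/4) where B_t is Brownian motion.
d(5*exp(B_t/4)/4) = (5*exp(B_t/4)/128) dt + (5*exp(B_t/4)/16) dB_t

Itô's formula for f(B_t) gives d f(B_t) = f'(B_t) dB_t + (1/2) f''(B_t) dt. Compute derivatives of f(x) = 5*exp(x/4)/4:
  f'(x)  = 5*exp(x/4)/16
  f''(x) = 5*exp(x/4)/64
Substitute x = B_t and multiply the f'' term by 1/2:
  drift     = (1/2) * (5*exp(x/4)/64) evaluated at B_t = 5*exp(B_t/4)/128
  diffusion = (5*exp(x/4)/16) evaluated at B_t = 5*exp(B_t/4)/16
Therefore d(5*exp(B_t/4)/4) = (5*exp(B_t/4)/128) dt + (5*exp(B_t/4)/16) dB_t.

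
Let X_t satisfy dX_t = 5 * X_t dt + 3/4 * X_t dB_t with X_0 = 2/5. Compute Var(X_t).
Var(X_t) = 4*(exp(9*t/16) - 1)*exp(10*t)/25

For GBM dX = mu X dt + sigma X dB with X_0 = x_0, apply Itô to Y = log X: dY = (mu - sigma^2/2) dt + sigma dB, so Y_t = log(x_0) + (mu - sigma^2/2) t + sigma B_t and hence X_t = x_0 * exp((mu - sigma^2/2) t + sigma B_t).
With mu = 5, sigma = 3/4, x_0 = 2/5, this gives:
  X_t = 2/5 * exp((151/32) * t + (3/4) * B_t).
Since sigma*B_t ~ Normal(0, sigma^2 t), E[exp(sigma*B_t)] = exp(sigma^2 t / 2); so E[X_t] = x_0 * exp((mu - sigma^2/2) t) * exp(sigma^2 t / 2) = x_0 * exp(mu t) = 2*exp(5*t)/5.
Var(X_t) = E[X_t^2] - (E[X_t])^2 = x_0^2 * exp(2 mu t) * (exp(sigma^2 t) - 1) = 4*(exp(9*t/16) - 1)*exp(10*t)/25.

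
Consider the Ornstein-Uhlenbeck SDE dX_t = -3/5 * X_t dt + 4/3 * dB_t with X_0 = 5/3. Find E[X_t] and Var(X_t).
E[X_t] = 5*exp(-3*t/5)/3; Var(X_t) = 40/27 - 40*exp(-6*t/5)/27

The OU SDE dX = -theta X dt + sigma dB admits the integrating factor exp(theta t): d(exp(theta t) X_t) = sigma exp(theta t) dB_t. Integrating from 0 to t:
  X_t = x_0 * exp(-theta t) + sigma * int_0^t exp(-theta (t-s)) dB_s.
The Itô integral has mean 0 and (by the Itô isometry) variance sigma^2 * int_0^t exp(-2 theta (t - s)) ds = sigma^2 * (1 - exp(-2 theta t)) / (2 theta).
With theta = 3/5, sigma = 4/3, x_0 = 5/3:
  E[X_t] = 5/3 * exp(-3/5 t) = 5*exp(-3*t/5)/3
  Var(X_t) = (4/3)^2 * (1 - exp(-2*3/5 t)) / (2 * 3/5) = 40/27 - 40*exp(-6*t/5)/27.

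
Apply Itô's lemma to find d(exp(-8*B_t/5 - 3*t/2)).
d(exp(-8*B_t/5 - 3*t/2)) = (-11*exp(-8*B_t/5 - 3*t/2)/50) dt + (-8*exp(-8*B_t/5 - 3*t/2)/5) dB_t

Itô's formula for f(t, x): d f(t, B_t) = (f_t + (1/2) f_xx) dt + f_x dB_t. Compute partials of f(t, x) = exp(-3*t/2 - 8*x/5):
  f_t(t,x)  = -3*exp(-3*t/2 - 8*x/5)/2
  f_x(t,x)  = -8*exp(-3*t/2 - 8*x/5)/5
  f_xx(t,x) = 64*exp(-3*t/2 - 8*x/5)/25
Assemble drift = f_t + (1/2) f_xx = -11*exp(-3*t/2 - 8*x/5)/50 and diffusion = f_x = -8*exp(-3*t/2 - 8*x/5)/5. Substituting x = B_t:
  d(exp(-8*B_t/5 - 3*t/2)) = (-11*exp(-8*B_t/5 - 3*t/2)/50) dt + (-8*exp(-8*B_t/5 - 3*t/2)/5) dB_t.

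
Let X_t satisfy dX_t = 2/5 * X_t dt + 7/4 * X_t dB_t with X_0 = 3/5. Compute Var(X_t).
Var(X_t) = 9*(exp(49*t/16) - 1)*exp(4*t/5)/25

For GBM dX = mu X dt + sigma X dB with X_0 = x_0, apply Itô to Y = log X: dY = (mu - sigma^2/2) dt + sigma dB, so Y_t = log(x_0) + (mu - sigma^2/2) t + sigma B_t and hence X_t = x_0 * exp((mu - sigma^2/2) t + sigma B_t).
With mu = 2/5, sigma = 7/4, x_0 = 3/5, this gives:
  X_t = 3/5 * exp((-181/160) * t + (7/4) * B_t).
Since sigma*B_t ~ Normal(0, sigma^2 t), E[exp(sigma*B_t)] = exp(sigma^2 t / 2); so E[X_t] = x_0 * exp((mu - sigma^2/2) t) * exp(sigma^2 t / 2) = x_0 * exp(mu t) = 3*exp(2*t/5)/5.
Var(X_t) = E[X_t^2] - (E[X_t])^2 = x_0^2 * exp(2 mu t) * (exp(sigma^2 t) - 1) = 9*(exp(49*t/16) - 1)*exp(4*t/5)/25.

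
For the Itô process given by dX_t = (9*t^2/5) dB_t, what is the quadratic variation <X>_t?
<X>_t = 81*t^5/125

For an Itô process dX_t = a(t) dt + b(t) dB_t, the quadratic variation is <X>_t = int_0^t b(s)^2 ds (the drift term does not contribute). Here b(s) = 9*s^2/5, so
  b(s)^2 = 81*s^4/25.
Integrating from 0 to t:
  <X>_t = int_0^t (81*s^4/25) ds = 81*t^5/125.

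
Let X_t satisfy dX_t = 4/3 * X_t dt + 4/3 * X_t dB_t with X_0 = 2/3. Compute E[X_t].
E[X_t] = 2*exp(4*t/3)/3

For GBM dX = mu X dt + sigma X dB with X_0 = x_0, apply Itô to Y = log X: dY = (mu - sigma^2/2) dt + sigma dB, so Y_t = log(x_0) + (mu - sigma^2/2) t + sigma B_t and hence X_t = x_0 * exp((mu - sigma^2/2) t + sigma B_t).
With mu = 4/3, sigma = 4/3, x_0 = 2/3, this gives:
  X_t = 2/3 * exp((4/9) * t + (4/3) * B_t).
Since sigma*B_t ~ Normal(0, sigma^2 t), E[exp(sigma*B_t)] = exp(sigma^2 t / 2); so E[X_t] = x_0 * exp((mu - sigma^2/2) t) * exp(sigma^2 t / 2) = x_0 * exp(mu t) = 2*exp(4*t/3)/3.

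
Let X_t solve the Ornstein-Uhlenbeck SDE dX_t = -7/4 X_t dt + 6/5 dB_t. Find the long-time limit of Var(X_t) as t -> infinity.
lim Var(X_t) = 72/175

The OU SDE dX = -theta X dt + sigma dB admits the integrating factor exp(theta t): d(exp(theta t) X_t) = sigma exp(theta t) dB_t. Integrating from 0 to t gives X_t = x_0 * exp(-theta t) + sigma * int_0^t exp(-theta (t-s)) dB_s for any initial x_0. The Itô integral has variance (by the Itô isometry) sigma^2 * int_0^t exp(-2 theta (t - s)) ds = sigma^2 * (1 - exp(-2 theta t)) / (2 theta), independent of x_0.
With theta = 7/4, sigma = 6/5:
  Var(X_t) = (6/5)^2 * (1 - exp(-2*7/4 t)) / (2 * 7/4) = 72/175 - 72*exp(-7*t/2)/175.
As t -> infinity, exp(-2*7/4 t) -> 0, so the stationary variance is sigma^2 / (2 theta) = 72/175.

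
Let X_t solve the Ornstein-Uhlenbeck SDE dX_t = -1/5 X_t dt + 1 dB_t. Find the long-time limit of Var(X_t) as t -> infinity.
lim Var(X_t) = 5/2

The OU SDE dX = -theta X dt + sigma dB admits the integrating factor exp(theta t): d(exp(theta t) X_t) = sigma exp(theta t) dB_t. Integrating from 0 to t gives X_t = x_0 * exp(-theta t) + sigma * int_0^t exp(-theta (t-s)) dB_s for any initial x_0. The Itô integral has variance (by the Itô isometry) sigma^2 * int_0^t exp(-2 theta (t - s)) ds = sigma^2 * (1 - exp(-2 theta t)) / (2 theta), independent of x_0.
With theta = 1/5, sigma = 1:
  Var(X_t) = (1)^2 * (1 - exp(-2*1/5 t)) / (2 * 1/5) = 5/2 - 5*exp(-2*t/5)/2.
As t -> infinity, exp(-2*1/5 t) -> 0, so the stationary variance is sigma^2 / (2 theta) = 5/2.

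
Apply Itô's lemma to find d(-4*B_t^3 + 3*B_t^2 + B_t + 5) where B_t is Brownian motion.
d(-4*B_t^3 + 3*B_t^2 + B_t + 5) = (3 - 12*B_t) dt + (-12*B_t^2 + 6*B_t + 1) dB_t

Itô's formula for f(B_t) gives d f(B_t) = f'(B_t) dB_t + (1/2) f''(B_t) dt. Compute derivatives of f(x) = -4*x^3 + 3*x^2 + x + 5:
  f'(x)  = -12*x^2 + 6*x + 1
  f''(x) = 6 - 24*x
Substitute x = B_t and multiply the f'' term by 1/2:
  drift     = (1/2) * (6 - 24*x) evaluated at B_t = 3 - 12*B_t
  diffusion = (-12*x^2 + 6*x + 1) evaluated at B_t = -12*B_t^2 + 6*B_t + 1
Therefore d(-4*B_t^3 + 3*B_t^2 + B_t + 5) = (3 - 12*B_t) dt + (-12*B_t^2 + 6*B_t + 1) dB_t.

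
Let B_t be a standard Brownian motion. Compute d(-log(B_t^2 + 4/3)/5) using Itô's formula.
d(-log(B_t^2 + 4/3)/5) = (3*(3*B_t^2 - 4)/(5*(3*B_t^2 + 4)^2)) dt + (-6*B_t/(15*B_t^2 + 20)) dB_t

Itô's formula for f(B_t) gives d f(B_t) = f'(B_t) dB_t + (1/2) f''(B_t) dt. Compute derivatives of f(x) = -log(x^2 + 4/3)/5:
  f'(x)  = -6*x/(15*x^2 + 20)
  f''(x) = 6*(3*x^2 - 4)/(5*(3*x^2 + 4)^2)
Substitute x = B_t and multiply the f'' term by 1/2:
  drift     = (1/2) * (6*(3*x^2 - 4)/(5*(3*x^2 + 4)^2)) evaluated at B_t = 3*(3*B_t^2 - 4)/(5*(3*B_t^2 + 4)^2)
  diffusion = (-6*x/(15*x^2 + 20)) evaluated at B_t = -6*B_t/(15*B_t^2 + 20)
Therefore d(-log(B_t^2 + 4/3)/5) = (3*(3*B_t^2 - 4)/(5*(3*B_t^2 + 4)^2)) dt + (-6*B_t/(15*B_t^2 + 20)) dB_t.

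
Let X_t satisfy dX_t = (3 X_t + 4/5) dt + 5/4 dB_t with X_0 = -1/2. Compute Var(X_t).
Var(X_t) = 25*exp(6*t)/96 - 25/96

The variance V(t) = Var(X_t) satisfies V'(t) = 2 a V(t) + c^2 with V(0) = 0 (drift coefficient is linear in X, diffusion is constant). With a = 3, c = 5/4, the solution is
  V(t) = (c^2 / (2 a)) * (exp(2 a t) - 1)
       = ((5/4)^2 / (2*3)) * (exp(6 t) - 1)
       = 25*exp(6*t)/96 - 25/96.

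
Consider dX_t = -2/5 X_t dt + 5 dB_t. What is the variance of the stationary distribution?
lim Var(X_t) = 125/4

The OU SDE dX = -theta X dt + sigma dB admits the integrating factor exp(theta t): d(exp(theta t) X_t) = sigma exp(theta t) dB_t. Integrating from 0 to t gives X_t = x_0 * exp(-theta t) + sigma * int_0^t exp(-theta (t-s)) dB_s for any initial x_0. The Itô integral has variance (by the Itô isometry) sigma^2 * int_0^t exp(-2 theta (t - s)) ds = sigma^2 * (1 - exp(-2 theta t)) / (2 theta), independent of x_0.
With theta = 2/5, sigma = 5:
  Var(X_t) = (5)^2 * (1 - exp(-2*2/5 t)) / (2 * 2/5) = 125/4 - 125*exp(-4*t/5)/4.
As t -> infinity, exp(-2*2/5 t) -> 0, so the stationary variance is sigma^2 / (2 theta) = 125/4.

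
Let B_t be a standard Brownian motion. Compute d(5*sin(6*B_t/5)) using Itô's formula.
d(5*sin(6*B_t/5)) = (-18*sin(6*B_t/5)/5) dt + (6*cos(6*B_t/5)) dB_t

Itô's formula for f(B_t) gives d f(B_t) = f'(B_t) dB_t + (1/2) f''(B_t) dt. Compute derivatives of f(x) = 5*sin(6*x/5):
  f'(x)  = 6*cos(6*x/5)
  f''(x) = -36*sin(6*x/5)/5
Substitute x = B_t and multiply the f'' term by 1/2:
  drift     = (1/2) * (-36*sin(6*x/5)/5) evaluated at B_t = -18*sin(6*B_t/5)/5
  diffusion = (6*cos(6*x/5)) evaluated at B_t = 6*cos(6*B_t/5)
Therefore d(5*sin(6*B_t/5)) = (-18*sin(6*B_t/5)/5) dt + (6*cos(6*B_t/5)) dB_t.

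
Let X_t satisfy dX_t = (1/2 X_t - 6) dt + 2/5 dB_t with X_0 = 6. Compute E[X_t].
E[X_t] = 12 - 6*exp(t/2)

Taking expectations and using E[dB_t] = 0, the mean m(t) = E[X_t] satisfies the ODE m'(t) = a m(t) + b with m(0) = x_0. With a = 1/2, b = -6, x_0 = 6, the solution is
  m(t) = x_0 * exp(a t) + (b/a) * (exp(a t) - 1)
       = 6 * exp((1/2) t) + ((-6)/(1/2)) * (exp((1/2) t) - 1)
       = 12 - 6*exp(t/2).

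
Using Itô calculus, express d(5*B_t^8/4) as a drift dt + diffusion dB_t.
d(5*B_t^8/4) = (35*B_t^6) dt + (10*B_t^7) dB_t

Itô's formula for f(B_t) gives d f(B_t) = f'(B_t) dB_t + (1/2) f''(B_t) dt. Compute derivatives of f(x) = 5*x^8/4:
  f'(x)  = 10*x^7
  f''(x) = 70*x^6
Substitute x = B_t and multiply the f'' term by 1/2:
  drift     = (1/2) * (70*x^6) evaluated at B_t = 35*B_t^6
  diffusion = (10*x^7) evaluated at B_t = 10*B_t^7
Therefore d(5*B_t^8/4) = (35*B_t^6) dt + (10*B_t^7) dB_t.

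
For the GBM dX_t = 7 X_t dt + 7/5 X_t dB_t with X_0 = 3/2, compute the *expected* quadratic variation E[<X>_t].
E[<X>_t] = 21*exp(399*t/25)/76 - 21/76

<X>_t = int_0^t ((7/5) * X_s)^2 ds. Taking expectation inside the integral: E[<X>_t] = (7/5)^2 * int_0^t E[X_s^2] ds. For GBM, E[X_s^2] = x_0^2 * exp((2 mu + sigma^2) s). Integrating:
  E[<X>_t] = (7/5)^2 * (3/2)^2 * (exp((2*7 + (7/5)^2) t) - 1) / (2*7 + (7/5)^2)
           = (7/5)^2 * (3/2)^2 * (exp((399/25) t) - 1) / (399/25) = 21*exp(399*t/25)/76 - 21/76.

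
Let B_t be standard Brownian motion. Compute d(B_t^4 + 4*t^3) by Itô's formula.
d(B_t^4 + 4*t^3) = (6*B_t^2 + 12*t^2) dt + (4*B_t^3) dB_t

Itô's formula for f(t, x): d f(t, B_t) = (f_t + (1/2) f_xx) dt + f_x dB_t. Compute partials of f(t, x) = 4*t^3 + x^4:
  f_t(t,x)  = 12*t^2
  f_x(t,x)  = 4*x^3
  f_xx(t,x) = 12*x^2
Assemble drift = f_t + (1/2) f_xx = 12*t^2 + 6*x^2 and diffusion = f_x = 4*x^3. Substituting x = B_t:
  d(B_t^4 + 4*t^3) = (6*B_t^2 + 12*t^2) dt + (4*B_t^3) dB_t.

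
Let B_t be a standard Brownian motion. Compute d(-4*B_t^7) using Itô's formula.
d(-4*B_t^7) = (-84*B_t^5) dt + (-28*B_t^6) dB_t

Itô's formula for f(B_t) gives d f(B_t) = f'(B_t) dB_t + (1/2) f''(B_t) dt. Compute derivatives of f(x) = -4*x^7:
  f'(x)  = -28*x^6
  f''(x) = -168*x^5
Substitute x = B_t and multiply the f'' term by 1/2:
  drift     = (1/2) * (-168*x^5) evaluated at B_t = -84*B_t^5
  diffusion = (-28*x^6) evaluated at B_t = -28*B_t^6
Therefore d(-4*B_t^7) = (-84*B_t^5) dt + (-28*B_t^6) dB_t.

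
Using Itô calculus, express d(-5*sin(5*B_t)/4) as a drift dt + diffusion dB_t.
d(-5*sin(5*B_t)/4) = (125*sin(5*B_t)/8) dt + (-25*cos(5*B_t)/4) dB_t

Itô's formula for f(B_t) gives d f(B_t) = f'(B_t) dB_t + (1/2) f''(B_t) dt. Compute derivatives of f(x) = -5*sin(5*x)/4:
  f'(x)  = -25*cos(5*x)/4
  f''(x) = 125*sin(5*x)/4
Substitute x = B_t and multiply the f'' term by 1/2:
  drift     = (1/2) * (125*sin(5*x)/4) evaluated at B_t = 125*sin(5*B_t)/8
  diffusion = (-25*cos(5*x)/4) evaluated at B_t = -25*cos(5*B_t)/4
Therefore d(-5*sin(5*B_t)/4) = (125*sin(5*B_t)/8) dt + (-25*cos(5*B_t)/4) dB_t.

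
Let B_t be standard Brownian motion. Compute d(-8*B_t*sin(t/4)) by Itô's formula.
d(-8*B_t*sin(t/4)) = (-2*B_t*cos(t/4)) dt + (-8*sin(t/4)) dB_t

Itô's formula for f(t, x): d f(t, B_t) = (f_t + (1/2) f_xx) dt + f_x dB_t. Compute partials of f(t, x) = -8*x*sin(t/4):
  f_t(t,x)  = -2*x*cos(t/4)
  f_x(t,x)  = -8*sin(t/4)
  f_xx(t,x) = 0
Assemble drift = f_t + (1/2) f_xx = -2*x*cos(t/4) and diffusion = f_x = -8*sin(t/4). Substituting x = B_t:
  d(-8*B_t*sin(t/4)) = (-2*B_t*cos(t/4)) dt + (-8*sin(t/4)) dB_t.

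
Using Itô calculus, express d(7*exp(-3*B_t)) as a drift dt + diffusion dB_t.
d(7*exp(-3*B_t)) = (63*exp(-3*B_t)/2) dt + (-21*exp(-3*B_t)) dB_t

Itô's formula for f(B_t) gives d f(B_t) = f'(B_t) dB_t + (1/2) f''(B_t) dt. Compute derivatives of f(x) = 7*exp(-3*x):
  f'(x)  = -21*exp(-3*x)
  f''(x) = 63*exp(-3*x)
Substitute x = B_t and multiply the f'' term by 1/2:
  drift     = (1/2) * (63*exp(-3*x)) evaluated at B_t = 63*exp(-3*B_t)/2
  diffusion = (-21*exp(-3*x)) evaluated at B_t = -21*exp(-3*B_t)
Therefore d(7*exp(-3*B_t)) = (63*exp(-3*B_t)/2) dt + (-21*exp(-3*B_t)) dB_t.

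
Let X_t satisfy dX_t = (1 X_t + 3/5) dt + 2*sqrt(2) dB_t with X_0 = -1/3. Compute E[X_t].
E[X_t] = 4*exp(t)/15 - 3/5

Taking expectations and using E[dB_t] = 0, the mean m(t) = E[X_t] satisfies the ODE m'(t) = a m(t) + b with m(0) = x_0. With a = 1, b = 3/5, x_0 = -1/3, the solution is
  m(t) = x_0 * exp(a t) + (b/a) * (exp(a t) - 1)
       = (-1/3) * exp(1 t) + ((3/5)/1) * (exp(1 t) - 1)
       = 4*exp(t)/15 - 3/5.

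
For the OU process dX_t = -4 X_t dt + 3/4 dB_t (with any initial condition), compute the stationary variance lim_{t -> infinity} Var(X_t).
lim Var(X_t) = 9/128

The OU SDE dX = -theta X dt + sigma dB admits the integrating factor exp(theta t): d(exp(theta t) X_t) = sigma exp(theta t) dB_t. Integrating from 0 to t gives X_t = x_0 * exp(-theta t) + sigma * int_0^t exp(-theta (t-s)) dB_s for any initial x_0. The Itô integral has variance (by the Itô isometry) sigma^2 * int_0^t exp(-2 theta (t - s)) ds = sigma^2 * (1 - exp(-2 theta t)) / (2 theta), independent of x_0.
With theta = 4, sigma = 3/4:
  Var(X_t) = (3/4)^2 * (1 - exp(-2*4 t)) / (2 * 4) = 9/128 - 9*exp(-8*t)/128.
As t -> infinity, exp(-2*4 t) -> 0, so the stationary variance is sigma^2 / (2 theta) = 9/128.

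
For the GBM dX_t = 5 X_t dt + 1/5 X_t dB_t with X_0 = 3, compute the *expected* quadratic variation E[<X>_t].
E[<X>_t] = 9*exp(251*t/25)/251 - 9/251

<X>_t = int_0^t ((1/5) * X_s)^2 ds. Taking expectation inside the integral: E[<X>_t] = (1/5)^2 * int_0^t E[X_s^2] ds. For GBM, E[X_s^2] = x_0^2 * exp((2 mu + sigma^2) s). Integrating:
  E[<X>_t] = (1/5)^2 * 3^2 * (exp((2*5 + (1/5)^2) t) - 1) / (2*5 + (1/5)^2)
           = (1/5)^2 * 3^2 * (exp((251/25) t) - 1) / (251/25) = 9*exp(251*t/25)/251 - 9/251.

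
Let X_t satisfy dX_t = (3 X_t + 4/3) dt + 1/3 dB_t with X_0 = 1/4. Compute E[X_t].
E[X_t] = 25*exp(3*t)/36 - 4/9

Taking expectations and using E[dB_t] = 0, the mean m(t) = E[X_t] satisfies the ODE m'(t) = a m(t) + b with m(0) = x_0. With a = 3, b = 4/3, x_0 = 1/4, the solution is
  m(t) = x_0 * exp(a t) + (b/a) * (exp(a t) - 1)
       = (1/4) * exp(3 t) + ((4/3)/3) * (exp(3 t) - 1)
       = 25*exp(3*t)/36 - 4/9.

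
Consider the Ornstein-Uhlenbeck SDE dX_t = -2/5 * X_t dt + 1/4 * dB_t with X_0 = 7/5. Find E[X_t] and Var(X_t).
E[X_t] = 7*exp(-2*t/5)/5; Var(X_t) = 5/64 - 5*exp(-4*t/5)/64

The OU SDE dX = -theta X dt + sigma dB admits the integrating factor exp(theta t): d(exp(theta t) X_t) = sigma exp(theta t) dB_t. Integrating from 0 to t:
  X_t = x_0 * exp(-theta t) + sigma * int_0^t exp(-theta (t-s)) dB_s.
The Itô integral has mean 0 and (by the Itô isometry) variance sigma^2 * int_0^t exp(-2 theta (t - s)) ds = sigma^2 * (1 - exp(-2 theta t)) / (2 theta).
With theta = 2/5, sigma = 1/4, x_0 = 7/5:
  E[X_t] = 7/5 * exp(-2/5 t) = 7*exp(-2*t/5)/5
  Var(X_t) = (1/4)^2 * (1 - exp(-2*2/5 t)) / (2 * 2/5) = 5/64 - 5*exp(-4*t/5)/64.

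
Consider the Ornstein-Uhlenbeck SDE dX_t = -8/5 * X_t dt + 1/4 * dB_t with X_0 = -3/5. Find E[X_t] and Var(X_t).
E[X_t] = -3*exp(-8*t/5)/5; Var(X_t) = 5/256 - 5*exp(-16*t/5)/256

The OU SDE dX = -theta X dt + sigma dB admits the integrating factor exp(theta t): d(exp(theta t) X_t) = sigma exp(theta t) dB_t. Integrating from 0 to t:
  X_t = x_0 * exp(-theta t) + sigma * int_0^t exp(-theta (t-s)) dB_s.
The Itô integral has mean 0 and (by the Itô isometry) variance sigma^2 * int_0^t exp(-2 theta (t - s)) ds = sigma^2 * (1 - exp(-2 theta t)) / (2 theta).
With theta = 8/5, sigma = 1/4, x_0 = -3/5:
  E[X_t] = -3/5 * exp(-8/5 t) = -3*exp(-8*t/5)/5
  Var(X_t) = (1/4)^2 * (1 - exp(-2*8/5 t)) / (2 * 8/5) = 5/256 - 5*exp(-16*t/5)/256.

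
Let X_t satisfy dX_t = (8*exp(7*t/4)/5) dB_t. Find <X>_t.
<X>_t = 128*exp(7*t/2)/175 - 128/175

For an Itô process dX_t = a(t) dt + b(t) dB_t, the quadratic variation is <X>_t = int_0^t b(s)^2 ds (the drift term does not contribute). Here b(s) = 8*exp(7*s/4)/5, so
  b(s)^2 = 64*exp(7*s/2)/25.
Integrating from 0 to t:
  <X>_t = int_0^t (64*exp(7*s/2)/25) ds = 128*exp(7*t/2)/175 - 128/175.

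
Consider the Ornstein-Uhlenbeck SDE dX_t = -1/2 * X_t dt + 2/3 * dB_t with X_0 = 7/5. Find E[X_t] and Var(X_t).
E[X_t] = 7*exp(-t/2)/5; Var(X_t) = 4/9 - 4*exp(-t)/9

The OU SDE dX = -theta X dt + sigma dB admits the integrating factor exp(theta t): d(exp(theta t) X_t) = sigma exp(theta t) dB_t. Integrating from 0 to t:
  X_t = x_0 * exp(-theta t) + sigma * int_0^t exp(-theta (t-s)) dB_s.
The Itô integral has mean 0 and (by the Itô isometry) variance sigma^2 * int_0^t exp(-2 theta (t - s)) ds = sigma^2 * (1 - exp(-2 theta t)) / (2 theta).
With theta = 1/2, sigma = 2/3, x_0 = 7/5:
  E[X_t] = 7/5 * exp(-1/2 t) = 7*exp(-t/2)/5
  Var(X_t) = (2/3)^2 * (1 - exp(-2*1/2 t)) / (2 * 1/2) = 4/9 - 4*exp(-t)/9.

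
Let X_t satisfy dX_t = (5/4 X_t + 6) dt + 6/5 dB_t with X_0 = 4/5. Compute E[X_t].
E[X_t] = 28*exp(5*t/4)/5 - 24/5

Taking expectations and using E[dB_t] = 0, the mean m(t) = E[X_t] satisfies the ODE m'(t) = a m(t) + b with m(0) = x_0. With a = 5/4, b = 6, x_0 = 4/5, the solution is
  m(t) = x_0 * exp(a t) + (b/a) * (exp(a t) - 1)
       = (4/5) * exp((5/4) t) + (6/(5/4)) * (exp((5/4) t) - 1)
       = 28*exp(5*t/4)/5 - 24/5.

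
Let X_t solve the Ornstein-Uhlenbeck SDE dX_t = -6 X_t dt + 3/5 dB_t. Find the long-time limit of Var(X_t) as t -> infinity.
lim Var(X_t) = 3/100

The OU SDE dX = -theta X dt + sigma dB admits the integrating factor exp(theta t): d(exp(theta t) X_t) = sigma exp(theta t) dB_t. Integrating from 0 to t gives X_t = x_0 * exp(-theta t) + sigma * int_0^t exp(-theta (t-s)) dB_s for any initial x_0. The Itô integral has variance (by the Itô isometry) sigma^2 * int_0^t exp(-2 theta (t - s)) ds = sigma^2 * (1 - exp(-2 theta t)) / (2 theta), independent of x_0.
With theta = 6, sigma = 3/5:
  Var(X_t) = (3/5)^2 * (1 - exp(-2*6 t)) / (2 * 6) = 3/100 - 3*exp(-12*t)/100.
As t -> infinity, exp(-2*6 t) -> 0, so the stationary variance is sigma^2 / (2 theta) = 3/100.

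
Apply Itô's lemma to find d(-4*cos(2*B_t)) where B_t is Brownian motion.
d(-4*cos(2*B_t)) = (8*cos(2*B_t)) dt + (8*sin(2*B_t)) dB_t

Itô's formula for f(B_t) gives d f(B_t) = f'(B_t) dB_t + (1/2) f''(B_t) dt. Compute derivatives of f(x) = -4*cos(2*x):
  f'(x)  = 8*sin(2*x)
  f''(x) = 16*cos(2*x)
Substitute x = B_t and multiply the f'' term by 1/2:
  drift     = (1/2) * (16*cos(2*x)) evaluated at B_t = 8*cos(2*B_t)
  diffusion = (8*sin(2*x)) evaluated at B_t = 8*sin(2*B_t)
Therefore d(-4*cos(2*B_t)) = (8*cos(2*B_t)) dt + (8*sin(2*B_t)) dB_t.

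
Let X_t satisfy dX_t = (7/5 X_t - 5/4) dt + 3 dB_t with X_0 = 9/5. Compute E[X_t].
E[X_t] = 127*exp(7*t/5)/140 + 25/28

Taking expectations and using E[dB_t] = 0, the mean m(t) = E[X_t] satisfies the ODE m'(t) = a m(t) + b with m(0) = x_0. With a = 7/5, b = -5/4, x_0 = 9/5, the solution is
  m(t) = x_0 * exp(a t) + (b/a) * (exp(a t) - 1)
       = (9/5) * exp((7/5) t) + ((-5/4)/(7/5)) * (exp((7/5) t) - 1)
       = 127*exp(7*t/5)/140 + 25/28.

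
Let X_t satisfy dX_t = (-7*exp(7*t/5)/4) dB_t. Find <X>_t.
<X>_t = 35*exp(14*t/5)/32 - 35/32

For an Itô process dX_t = a(t) dt + b(t) dB_t, the quadratic variation is <X>_t = int_0^t b(s)^2 ds (the drift term does not contribute). Here b(s) = -7*exp(7*s/5)/4, so
  b(s)^2 = 49*exp(14*s/5)/16.
Integrating from 0 to t:
  <X>_t = int_0^t (49*exp(14*s/5)/16) ds = 35*exp(14*t/5)/32 - 35/32.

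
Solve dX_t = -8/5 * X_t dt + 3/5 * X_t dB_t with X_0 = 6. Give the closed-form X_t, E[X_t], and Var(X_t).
X_t = 6 * exp((-89/50) t + (3/5) B_t); E[X_t] = 6*exp(-8*t/5); Var(X_t) = (36*exp(9*t/25) - 36)*exp(-16*t/5)

For GBM dX = mu X dt + sigma X dB with X_0 = x_0, apply Itô to Y = log X: dY = (mu - sigma^2/2) dt + sigma dB, so Y_t = log(x_0) + (mu - sigma^2/2) t + sigma B_t and hence X_t = x_0 * exp((mu - sigma^2/2) t + sigma B_t).
With mu = -8/5, sigma = 3/5, x_0 = 6, this gives:
  X_t = 6 * exp((-89/50) * t + (3/5) * B_t).
Since sigma*B_t ~ Normal(0, sigma^2 t), E[exp(sigma*B_t)] = exp(sigma^2 t / 2); so E[X_t] = x_0 * exp((mu - sigma^2/2) t) * exp(sigma^2 t / 2) = x_0 * exp(mu t) = 6*exp(-8*t/5).
Var(X_t) = E[X_t^2] - (E[X_t])^2 = x_0^2 * exp(2 mu t) * (exp(sigma^2 t) - 1) = (36*exp(9*t/25) - 36)*exp(-16*t/5).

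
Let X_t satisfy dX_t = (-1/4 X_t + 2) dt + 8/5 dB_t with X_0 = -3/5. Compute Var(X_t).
Var(X_t) = 128/25 - 128*exp(-t/2)/25

The variance V(t) = Var(X_t) satisfies V'(t) = 2 a V(t) + c^2 with V(0) = 0 (drift coefficient is linear in X, diffusion is constant). With a = -1/4, c = 8/5, the solution is
  V(t) = (c^2 / (2 a)) * (exp(2 a t) - 1)
       = ((8/5)^2 / (2*(-1/4))) * (exp((-1/2) t) - 1)
       = 128/25 - 128*exp(-t/2)/25.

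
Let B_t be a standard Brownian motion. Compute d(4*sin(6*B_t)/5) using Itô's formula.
d(4*sin(6*B_t)/5) = (-72*sin(6*B_t)/5) dt + (24*cos(6*B_t)/5) dB_t

Itô's formula for f(B_t) gives d f(B_t) = f'(B_t) dB_t + (1/2) f''(B_t) dt. Compute derivatives of f(x) = 4*sin(6*x)/5:
  f'(x)  = 24*cos(6*x)/5
  f''(x) = -144*sin(6*x)/5
Substitute x = B_t and multiply the f'' term by 1/2:
  drift     = (1/2) * (-144*sin(6*x)/5) evaluated at B_t = -72*sin(6*B_t)/5
  diffusion = (24*cos(6*x)/5) evaluated at B_t = 24*cos(6*B_t)/5
Therefore d(4*sin(6*B_t)/5) = (-72*sin(6*B_t)/5) dt + (24*cos(6*B_t)/5) dB_t.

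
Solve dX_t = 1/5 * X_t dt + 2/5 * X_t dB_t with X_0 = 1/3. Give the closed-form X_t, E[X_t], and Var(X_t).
X_t = 1/3 * exp((3/25) t + (2/5) B_t); E[X_t] = exp(t/5)/3; Var(X_t) = (exp(4*t/25) - 1)*exp(2*t/5)/9

For GBM dX = mu X dt + sigma X dB with X_0 = x_0, apply Itô to Y = log X: dY = (mu - sigma^2/2) dt + sigma dB, so Y_t = log(x_0) + (mu - sigma^2/2) t + sigma B_t and hence X_t = x_0 * exp((mu - sigma^2/2) t + sigma B_t).
With mu = 1/5, sigma = 2/5, x_0 = 1/3, this gives:
  X_t = 1/3 * exp((3/25) * t + (2/5) * B_t).
Since sigma*B_t ~ Normal(0, sigma^2 t), E[exp(sigma*B_t)] = exp(sigma^2 t / 2); so E[X_t] = x_0 * exp((mu - sigma^2/2) t) * exp(sigma^2 t / 2) = x_0 * exp(mu t) = exp(t/5)/3.
Var(X_t) = E[X_t^2] - (E[X_t])^2 = x_0^2 * exp(2 mu t) * (exp(sigma^2 t) - 1) = (exp(4*t/25) - 1)*exp(2*t/5)/9.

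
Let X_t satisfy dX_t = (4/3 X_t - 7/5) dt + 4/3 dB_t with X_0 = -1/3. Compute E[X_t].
E[X_t] = 21/20 - 83*exp(4*t/3)/60

Taking expectations and using E[dB_t] = 0, the mean m(t) = E[X_t] satisfies the ODE m'(t) = a m(t) + b with m(0) = x_0. With a = 4/3, b = -7/5, x_0 = -1/3, the solution is
  m(t) = x_0 * exp(a t) + (b/a) * (exp(a t) - 1)
       = (-1/3) * exp((4/3) t) + ((-7/5)/(4/3)) * (exp((4/3) t) - 1)
       = 21/20 - 83*exp(4*t/3)/60.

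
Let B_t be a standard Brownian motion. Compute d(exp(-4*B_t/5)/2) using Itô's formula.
d(exp(-4*B_t/5)/2) = (4*exp(-4*B_t/5)/25) dt + (-2*exp(-4*B_t/5)/5) dB_t

Itô's formula for f(B_t) gives d f(B_t) = f'(B_t) dB_t + (1/2) f''(B_t) dt. Compute derivatives of f(x) = exp(-4*x/5)/2:
  f'(x)  = -2*exp(-4*x/5)/5
  f''(x) = 8*exp(-4*x/5)/25
Substitute x = B_t and multiply the f'' term by 1/2:
  drift     = (1/2) * (8*exp(-4*x/5)/25) evaluated at B_t = 4*exp(-4*B_t/5)/25
  diffusion = (-2*exp(-4*x/5)/5) evaluated at B_t = -2*exp(-4*B_t/5)/5
Therefore d(exp(-4*B_t/5)/2) = (4*exp(-4*B_t/5)/25) dt + (-2*exp(-4*B_t/5)/5) dB_t.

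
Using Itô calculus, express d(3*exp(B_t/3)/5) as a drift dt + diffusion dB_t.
d(3*exp(B_t/3)/5) = (exp(B_t/3)/30) dt + (exp(B_t/3)/5) dB_t

Itô's formula for f(B_t) gives d f(B_t) = f'(B_t) dB_t + (1/2) f''(B_t) dt. Compute derivatives of f(x) = 3*exp(x/3)/5:
  f'(x)  = exp(x/3)/5
  f''(x) = exp(x/3)/15
Substitute x = B_t and multiply the f'' term by 1/2:
  drift     = (1/2) * (exp(x/3)/15) evaluated at B_t = exp(B_t/3)/30
  diffusion = (exp(x/3)/5) evaluated at B_t = exp(B_t/3)/5
Therefore d(3*exp(B_t/3)/5) = (exp(B_t/3)/30) dt + (exp(B_t/3)/5) dB_t.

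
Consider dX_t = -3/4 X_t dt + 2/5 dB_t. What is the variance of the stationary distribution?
lim Var(X_t) = 8/75

The OU SDE dX = -theta X dt + sigma dB admits the integrating factor exp(theta t): d(exp(theta t) X_t) = sigma exp(theta t) dB_t. Integrating from 0 to t gives X_t = x_0 * exp(-theta t) + sigma * int_0^t exp(-theta (t-s)) dB_s for any initial x_0. The Itô integral has variance (by the Itô isometry) sigma^2 * int_0^t exp(-2 theta (t - s)) ds = sigma^2 * (1 - exp(-2 theta t)) / (2 theta), independent of x_0.
With theta = 3/4, sigma = 2/5:
  Var(X_t) = (2/5)^2 * (1 - exp(-2*3/4 t)) / (2 * 3/4) = 8/75 - 8*exp(-3*t/2)/75.
As t -> infinity, exp(-2*3/4 t) -> 0, so the stationary variance is sigma^2 / (2 theta) = 8/75.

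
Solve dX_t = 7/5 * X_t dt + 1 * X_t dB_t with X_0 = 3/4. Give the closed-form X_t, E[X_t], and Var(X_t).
X_t = 3/4 * exp((9/10) t + (1) B_t); E[X_t] = 3*exp(7*t/5)/4; Var(X_t) = 9*(exp(t) - 1)*exp(14*t/5)/16

For GBM dX = mu X dt + sigma X dB with X_0 = x_0, apply Itô to Y = log X: dY = (mu - sigma^2/2) dt + sigma dB, so Y_t = log(x_0) + (mu - sigma^2/2) t + sigma B_t and hence X_t = x_0 * exp((mu - sigma^2/2) t + sigma B_t).
With mu = 7/5, sigma = 1, x_0 = 3/4, this gives:
  X_t = 3/4 * exp((9/10) * t + (1) * B_t).
Since sigma*B_t ~ Normal(0, sigma^2 t), E[exp(sigma*B_t)] = exp(sigma^2 t / 2); so E[X_t] = x_0 * exp((mu - sigma^2/2) t) * exp(sigma^2 t / 2) = x_0 * exp(mu t) = 3*exp(7*t/5)/4.
Var(X_t) = E[X_t^2] - (E[X_t])^2 = x_0^2 * exp(2 mu t) * (exp(sigma^2 t) - 1) = 9*(exp(t) - 1)*exp(14*t/5)/16.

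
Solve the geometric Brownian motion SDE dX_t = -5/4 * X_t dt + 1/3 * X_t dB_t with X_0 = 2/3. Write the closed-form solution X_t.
X_t = 2/3 * exp((-47/36) * t + (1/3) * B_t)

For GBM dX = mu X dt + sigma X dB with X_0 = x_0, apply Itô to Y = log X: dY = (mu - sigma^2/2) dt + sigma dB, so Y_t = log(x_0) + (mu - sigma^2/2) t + sigma B_t and hence X_t = x_0 * exp((mu - sigma^2/2) t + sigma B_t).
With mu = -5/4, sigma = 1/3, x_0 = 2/3, this gives:
  X_t = 2/3 * exp((-47/36) * t + (1/3) * B_t).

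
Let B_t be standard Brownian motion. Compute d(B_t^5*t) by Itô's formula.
d(B_t^5*t) = (B_t^3*(B_t^2 + 10*t)) dt + (5*B_t^4*t) dB_t

Itô's formula for f(t, x): d f(t, B_t) = (f_t + (1/2) f_xx) dt + f_x dB_t. Compute partials of f(t, x) = t*x^5:
  f_t(t,x)  = x^5
  f_x(t,x)  = 5*t*x^4
  f_xx(t,x) = 20*t*x^3
Assemble drift = f_t + (1/2) f_xx = x^3*(10*t + x^2) and diffusion = f_x = 5*t*x^4. Substituting x = B_t:
  d(B_t^5*t) = (B_t^3*(B_t^2 + 10*t)) dt + (5*B_t^4*t) dB_t.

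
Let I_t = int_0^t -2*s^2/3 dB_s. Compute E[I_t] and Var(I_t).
E[I_t] = 0; Var(I_t) = 4*t^5/45

The Itô integral of a deterministic integrand f(s) has mean 0 because each increment f(s) * (B_{s+ds} - B_s) has mean 0. By the Itô isometry:
  Var( int_0^t f(s) dB_s ) = E[ (int_0^t f(s) dB_s)^2 ] = int_0^t f(s)^2 ds.
Here f(s) = -2*s^2/3, so f(s)^2 = 4*s^4/9. Integrate:
  int_0^t (4*s^4/9) ds = 4*t^5/45.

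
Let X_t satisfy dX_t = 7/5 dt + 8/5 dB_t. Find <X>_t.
<X>_t = 64*t/25

For an Itô process dX_t = a(t) dt + b(t) dB_t, the quadratic variation is <X>_t = int_0^t b(s)^2 ds (the drift term does not contribute). Here b(s) = 8/5, so
  b(s)^2 = 64/25.
Integrating from 0 to t:
  <X>_t = int_0^t (64/25) ds = 64*t/25.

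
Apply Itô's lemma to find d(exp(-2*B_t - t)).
d(exp(-2*B_t - t)) = (exp(-2*B_t - t)) dt + (-2*exp(-2*B_t - t)) dB_t

Itô's formula for f(t, x): d f(t, B_t) = (f_t + (1/2) f_xx) dt + f_x dB_t. Compute partials of f(t, x) = exp(-t - 2*x):
  f_t(t,x)  = -exp(-t - 2*x)
  f_x(t,x)  = -2*exp(-t - 2*x)
  f_xx(t,x) = 4*exp(-t - 2*x)
Assemble drift = f_t + (1/2) f_xx = exp(-t - 2*x) and diffusion = f_x = -2*exp(-t - 2*x). Substituting x = B_t:
  d(exp(-2*B_t - t)) = (exp(-2*B_t - t)) dt + (-2*exp(-2*B_t - t)) dB_t.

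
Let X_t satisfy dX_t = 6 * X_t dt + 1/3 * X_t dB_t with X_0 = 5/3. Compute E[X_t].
E[X_t] = 5*exp(6*t)/3

For GBM dX = mu X dt + sigma X dB with X_0 = x_0, apply Itô to Y = log X: dY = (mu - sigma^2/2) dt + sigma dB, so Y_t = log(x_0) + (mu - sigma^2/2) t + sigma B_t and hence X_t = x_0 * exp((mu - sigma^2/2) t + sigma B_t).
With mu = 6, sigma = 1/3, x_0 = 5/3, this gives:
  X_t = 5/3 * exp((107/18) * t + (1/3) * B_t).
Since sigma*B_t ~ Normal(0, sigma^2 t), E[exp(sigma*B_t)] = exp(sigma^2 t / 2); so E[X_t] = x_0 * exp((mu - sigma^2/2) t) * exp(sigma^2 t / 2) = x_0 * exp(mu t) = 5*exp(6*t)/3.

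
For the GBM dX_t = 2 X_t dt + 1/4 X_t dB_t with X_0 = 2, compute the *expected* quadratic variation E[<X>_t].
E[<X>_t] = 4*exp(65*t/16)/65 - 4/65

<X>_t = int_0^t ((1/4) * X_s)^2 ds. Taking expectation inside the integral: E[<X>_t] = (1/4)^2 * int_0^t E[X_s^2] ds. For GBM, E[X_s^2] = x_0^2 * exp((2 mu + sigma^2) s). Integrating:
  E[<X>_t] = (1/4)^2 * 2^2 * (exp((2*2 + (1/4)^2) t) - 1) / (2*2 + (1/4)^2)
           = (1/4)^2 * 2^2 * (exp((65/16) t) - 1) / (65/16) = 4*exp(65*t/16)/65 - 4/65.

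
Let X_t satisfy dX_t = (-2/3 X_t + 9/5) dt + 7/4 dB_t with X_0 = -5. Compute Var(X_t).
Var(X_t) = 147/64 - 147*exp(-4*t/3)/64

The variance V(t) = Var(X_t) satisfies V'(t) = 2 a V(t) + c^2 with V(0) = 0 (drift coefficient is linear in X, diffusion is constant). With a = -2/3, c = 7/4, the solution is
  V(t) = (c^2 / (2 a)) * (exp(2 a t) - 1)
       = ((7/4)^2 / (2*(-2/3))) * (exp((-4/3) t) - 1)
       = 147/64 - 147*exp(-4*t/3)/64.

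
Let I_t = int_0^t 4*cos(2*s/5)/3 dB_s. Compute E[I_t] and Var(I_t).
E[I_t] = 0; Var(I_t) = 8*t/9 + 10*sin(4*t/5)/9

The Itô integral of a deterministic integrand f(s) has mean 0 because each increment f(s) * (B_{s+ds} - B_s) has mean 0. By the Itô isometry:
  Var( int_0^t f(s) dB_s ) = E[ (int_0^t f(s) dB_s)^2 ] = int_0^t f(s)^2 ds.
Here f(s) = 4*cos(2*s/5)/3, so f(s)^2 = 16*cos(2*s/5)^2/9. Integrate:
  int_0^t (16*cos(2*s/5)^2/9) ds = 8*t/9 + 10*sin(4*t/5)/9.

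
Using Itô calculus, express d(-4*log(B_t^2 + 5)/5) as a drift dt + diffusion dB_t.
d(-4*log(B_t^2 + 5)/5) = (4*(B_t^2 - 5)/(5*(B_t^2 + 5)^2)) dt + (-8*B_t/(5*B_t^2 + 25)) dB_t

Itô's formula for f(B_t) gives d f(B_t) = f'(B_t) dB_t + (1/2) f''(B_t) dt. Compute derivatives of f(x) = -4*log(x^2 + 5)/5:
  f'(x)  = -8*x/(5*x^2 + 25)
  f''(x) = 8*(x^2 - 5)/(5*(x^2 + 5)^2)
Substitute x = B_t and multiply the f'' term by 1/2:
  drift     = (1/2) * (8*(x^2 - 5)/(5*(x^2 + 5)^2)) evaluated at B_t = 4*(B_t^2 - 5)/(5*(B_t^2 + 5)^2)
  diffusion = (-8*x/(5*x^2 + 25)) evaluated at B_t = -8*B_t/(5*B_t^2 + 25)
Therefore d(-4*log(B_t^2 + 5)/5) = (4*(B_t^2 - 5)/(5*(B_t^2 + 5)^2)) dt + (-8*B_t/(5*B_t^2 + 25)) dB_t.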